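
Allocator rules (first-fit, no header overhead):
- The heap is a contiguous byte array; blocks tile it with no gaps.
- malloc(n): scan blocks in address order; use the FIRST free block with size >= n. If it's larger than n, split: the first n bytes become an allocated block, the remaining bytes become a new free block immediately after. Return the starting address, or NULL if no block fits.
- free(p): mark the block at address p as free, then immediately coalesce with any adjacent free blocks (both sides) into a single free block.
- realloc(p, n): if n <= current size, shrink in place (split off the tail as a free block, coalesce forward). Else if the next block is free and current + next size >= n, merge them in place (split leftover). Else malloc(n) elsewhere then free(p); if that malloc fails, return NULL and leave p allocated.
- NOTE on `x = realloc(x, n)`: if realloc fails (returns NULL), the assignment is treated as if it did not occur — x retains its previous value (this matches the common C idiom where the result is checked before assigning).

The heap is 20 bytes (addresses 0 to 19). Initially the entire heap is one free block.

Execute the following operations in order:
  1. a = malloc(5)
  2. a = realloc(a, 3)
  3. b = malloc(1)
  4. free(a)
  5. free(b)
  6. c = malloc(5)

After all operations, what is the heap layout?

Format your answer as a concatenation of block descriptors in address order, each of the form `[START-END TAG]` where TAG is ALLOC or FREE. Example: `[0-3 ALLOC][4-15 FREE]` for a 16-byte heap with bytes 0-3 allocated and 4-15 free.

Answer: [0-4 ALLOC][5-19 FREE]

Derivation:
Op 1: a = malloc(5) -> a = 0; heap: [0-4 ALLOC][5-19 FREE]
Op 2: a = realloc(a, 3) -> a = 0; heap: [0-2 ALLOC][3-19 FREE]
Op 3: b = malloc(1) -> b = 3; heap: [0-2 ALLOC][3-3 ALLOC][4-19 FREE]
Op 4: free(a) -> (freed a); heap: [0-2 FREE][3-3 ALLOC][4-19 FREE]
Op 5: free(b) -> (freed b); heap: [0-19 FREE]
Op 6: c = malloc(5) -> c = 0; heap: [0-4 ALLOC][5-19 FREE]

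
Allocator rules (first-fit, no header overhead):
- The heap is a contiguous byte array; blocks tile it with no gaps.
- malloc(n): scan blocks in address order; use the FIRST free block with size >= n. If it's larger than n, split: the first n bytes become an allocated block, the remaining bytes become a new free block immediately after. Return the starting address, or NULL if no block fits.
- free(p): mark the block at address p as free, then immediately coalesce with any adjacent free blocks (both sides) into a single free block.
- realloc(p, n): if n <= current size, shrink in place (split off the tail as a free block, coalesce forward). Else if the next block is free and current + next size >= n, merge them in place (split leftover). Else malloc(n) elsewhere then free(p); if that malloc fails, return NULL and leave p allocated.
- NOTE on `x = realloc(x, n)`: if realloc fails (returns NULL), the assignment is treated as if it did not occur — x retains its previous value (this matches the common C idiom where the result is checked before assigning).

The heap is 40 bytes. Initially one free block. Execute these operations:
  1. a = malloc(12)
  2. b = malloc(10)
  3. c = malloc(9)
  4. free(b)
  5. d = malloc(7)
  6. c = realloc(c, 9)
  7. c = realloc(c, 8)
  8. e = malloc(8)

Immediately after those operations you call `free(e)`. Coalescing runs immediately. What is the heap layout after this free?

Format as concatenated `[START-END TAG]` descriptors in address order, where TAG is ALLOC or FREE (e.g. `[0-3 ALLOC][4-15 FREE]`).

Answer: [0-11 ALLOC][12-18 ALLOC][19-21 FREE][22-29 ALLOC][30-39 FREE]

Derivation:
Op 1: a = malloc(12) -> a = 0; heap: [0-11 ALLOC][12-39 FREE]
Op 2: b = malloc(10) -> b = 12; heap: [0-11 ALLOC][12-21 ALLOC][22-39 FREE]
Op 3: c = malloc(9) -> c = 22; heap: [0-11 ALLOC][12-21 ALLOC][22-30 ALLOC][31-39 FREE]
Op 4: free(b) -> (freed b); heap: [0-11 ALLOC][12-21 FREE][22-30 ALLOC][31-39 FREE]
Op 5: d = malloc(7) -> d = 12; heap: [0-11 ALLOC][12-18 ALLOC][19-21 FREE][22-30 ALLOC][31-39 FREE]
Op 6: c = realloc(c, 9) -> c = 22; heap: [0-11 ALLOC][12-18 ALLOC][19-21 FREE][22-30 ALLOC][31-39 FREE]
Op 7: c = realloc(c, 8) -> c = 22; heap: [0-11 ALLOC][12-18 ALLOC][19-21 FREE][22-29 ALLOC][30-39 FREE]
Op 8: e = malloc(8) -> e = 30; heap: [0-11 ALLOC][12-18 ALLOC][19-21 FREE][22-29 ALLOC][30-37 ALLOC][38-39 FREE]
free(e): e = 30 -> block [30-37 ALLOC]; mark free, coalesce with adjacent free neighbors -> [0-11 ALLOC][12-18 ALLOC][19-21 FREE][22-29 ALLOC][30-39 FREE]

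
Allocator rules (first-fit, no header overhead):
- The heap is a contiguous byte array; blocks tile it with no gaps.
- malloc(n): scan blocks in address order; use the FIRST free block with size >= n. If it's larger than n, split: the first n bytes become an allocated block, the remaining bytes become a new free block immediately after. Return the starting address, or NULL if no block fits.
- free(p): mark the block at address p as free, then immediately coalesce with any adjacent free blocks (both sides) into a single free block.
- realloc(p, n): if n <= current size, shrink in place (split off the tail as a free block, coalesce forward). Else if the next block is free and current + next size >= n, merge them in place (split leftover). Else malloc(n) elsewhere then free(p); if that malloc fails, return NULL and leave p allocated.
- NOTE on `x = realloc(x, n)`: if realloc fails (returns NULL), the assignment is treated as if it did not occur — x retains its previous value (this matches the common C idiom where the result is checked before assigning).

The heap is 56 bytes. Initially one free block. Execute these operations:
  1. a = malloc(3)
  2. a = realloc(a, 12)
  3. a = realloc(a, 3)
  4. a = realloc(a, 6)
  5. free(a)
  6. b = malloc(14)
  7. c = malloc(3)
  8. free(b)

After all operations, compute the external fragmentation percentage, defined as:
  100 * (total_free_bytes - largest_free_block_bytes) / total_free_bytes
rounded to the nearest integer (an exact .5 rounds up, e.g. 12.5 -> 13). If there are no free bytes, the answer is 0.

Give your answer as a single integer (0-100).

Answer: 26

Derivation:
Op 1: a = malloc(3) -> a = 0; heap: [0-2 ALLOC][3-55 FREE]
Op 2: a = realloc(a, 12) -> a = 0; heap: [0-11 ALLOC][12-55 FREE]
Op 3: a = realloc(a, 3) -> a = 0; heap: [0-2 ALLOC][3-55 FREE]
Op 4: a = realloc(a, 6) -> a = 0; heap: [0-5 ALLOC][6-55 FREE]
Op 5: free(a) -> (freed a); heap: [0-55 FREE]
Op 6: b = malloc(14) -> b = 0; heap: [0-13 ALLOC][14-55 FREE]
Op 7: c = malloc(3) -> c = 14; heap: [0-13 ALLOC][14-16 ALLOC][17-55 FREE]
Op 8: free(b) -> (freed b); heap: [0-13 FREE][14-16 ALLOC][17-55 FREE]
Free blocks: [14 39] total_free=53 largest=39 -> 100*(53-39)/53 = 1400/53 ≈ 26.415 -> rounds to 26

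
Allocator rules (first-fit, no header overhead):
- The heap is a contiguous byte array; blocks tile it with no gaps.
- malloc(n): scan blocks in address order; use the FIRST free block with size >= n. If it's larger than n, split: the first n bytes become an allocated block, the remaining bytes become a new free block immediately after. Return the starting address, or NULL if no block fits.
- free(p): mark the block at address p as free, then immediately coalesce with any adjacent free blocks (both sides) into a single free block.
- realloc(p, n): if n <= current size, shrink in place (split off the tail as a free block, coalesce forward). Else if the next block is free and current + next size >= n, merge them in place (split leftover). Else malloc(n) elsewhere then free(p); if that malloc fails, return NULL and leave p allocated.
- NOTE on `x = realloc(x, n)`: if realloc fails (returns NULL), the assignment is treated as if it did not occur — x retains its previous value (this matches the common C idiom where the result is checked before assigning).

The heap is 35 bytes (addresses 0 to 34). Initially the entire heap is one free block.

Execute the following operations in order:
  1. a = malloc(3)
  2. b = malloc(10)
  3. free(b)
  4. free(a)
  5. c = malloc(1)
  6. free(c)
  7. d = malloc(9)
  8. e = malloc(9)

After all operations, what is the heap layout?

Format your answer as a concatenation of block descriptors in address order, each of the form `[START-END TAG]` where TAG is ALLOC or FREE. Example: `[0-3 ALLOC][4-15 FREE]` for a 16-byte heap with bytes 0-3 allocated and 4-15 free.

Answer: [0-8 ALLOC][9-17 ALLOC][18-34 FREE]

Derivation:
Op 1: a = malloc(3) -> a = 0; heap: [0-2 ALLOC][3-34 FREE]
Op 2: b = malloc(10) -> b = 3; heap: [0-2 ALLOC][3-12 ALLOC][13-34 FREE]
Op 3: free(b) -> (freed b); heap: [0-2 ALLOC][3-34 FREE]
Op 4: free(a) -> (freed a); heap: [0-34 FREE]
Op 5: c = malloc(1) -> c = 0; heap: [0-0 ALLOC][1-34 FREE]
Op 6: free(c) -> (freed c); heap: [0-34 FREE]
Op 7: d = malloc(9) -> d = 0; heap: [0-8 ALLOC][9-34 FREE]
Op 8: e = malloc(9) -> e = 9; heap: [0-8 ALLOC][9-17 ALLOC][18-34 FREE]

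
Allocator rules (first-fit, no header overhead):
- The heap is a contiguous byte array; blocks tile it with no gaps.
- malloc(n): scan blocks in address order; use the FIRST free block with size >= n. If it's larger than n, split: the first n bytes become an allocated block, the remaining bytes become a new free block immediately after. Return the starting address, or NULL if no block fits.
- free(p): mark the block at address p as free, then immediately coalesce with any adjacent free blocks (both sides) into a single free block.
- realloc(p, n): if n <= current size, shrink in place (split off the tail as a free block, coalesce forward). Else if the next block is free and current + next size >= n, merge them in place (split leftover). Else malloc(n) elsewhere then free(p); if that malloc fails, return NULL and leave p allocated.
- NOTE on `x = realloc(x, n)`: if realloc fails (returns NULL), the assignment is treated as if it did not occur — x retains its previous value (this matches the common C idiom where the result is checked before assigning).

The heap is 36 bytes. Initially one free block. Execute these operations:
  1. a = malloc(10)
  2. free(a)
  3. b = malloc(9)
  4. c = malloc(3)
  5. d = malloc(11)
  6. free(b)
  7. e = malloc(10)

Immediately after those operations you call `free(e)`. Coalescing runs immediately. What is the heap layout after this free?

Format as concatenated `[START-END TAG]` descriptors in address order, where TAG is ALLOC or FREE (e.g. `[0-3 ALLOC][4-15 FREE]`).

Answer: [0-8 FREE][9-11 ALLOC][12-22 ALLOC][23-35 FREE]

Derivation:
Op 1: a = malloc(10) -> a = 0; heap: [0-9 ALLOC][10-35 FREE]
Op 2: free(a) -> (freed a); heap: [0-35 FREE]
Op 3: b = malloc(9) -> b = 0; heap: [0-8 ALLOC][9-35 FREE]
Op 4: c = malloc(3) -> c = 9; heap: [0-8 ALLOC][9-11 ALLOC][12-35 FREE]
Op 5: d = malloc(11) -> d = 12; heap: [0-8 ALLOC][9-11 ALLOC][12-22 ALLOC][23-35 FREE]
Op 6: free(b) -> (freed b); heap: [0-8 FREE][9-11 ALLOC][12-22 ALLOC][23-35 FREE]
Op 7: e = malloc(10) -> e = 23; heap: [0-8 FREE][9-11 ALLOC][12-22 ALLOC][23-32 ALLOC][33-35 FREE]
free(e): e = 23 -> block [23-32 ALLOC]; mark free, coalesce with adjacent free neighbors -> [0-8 FREE][9-11 ALLOC][12-22 ALLOC][23-35 FREE]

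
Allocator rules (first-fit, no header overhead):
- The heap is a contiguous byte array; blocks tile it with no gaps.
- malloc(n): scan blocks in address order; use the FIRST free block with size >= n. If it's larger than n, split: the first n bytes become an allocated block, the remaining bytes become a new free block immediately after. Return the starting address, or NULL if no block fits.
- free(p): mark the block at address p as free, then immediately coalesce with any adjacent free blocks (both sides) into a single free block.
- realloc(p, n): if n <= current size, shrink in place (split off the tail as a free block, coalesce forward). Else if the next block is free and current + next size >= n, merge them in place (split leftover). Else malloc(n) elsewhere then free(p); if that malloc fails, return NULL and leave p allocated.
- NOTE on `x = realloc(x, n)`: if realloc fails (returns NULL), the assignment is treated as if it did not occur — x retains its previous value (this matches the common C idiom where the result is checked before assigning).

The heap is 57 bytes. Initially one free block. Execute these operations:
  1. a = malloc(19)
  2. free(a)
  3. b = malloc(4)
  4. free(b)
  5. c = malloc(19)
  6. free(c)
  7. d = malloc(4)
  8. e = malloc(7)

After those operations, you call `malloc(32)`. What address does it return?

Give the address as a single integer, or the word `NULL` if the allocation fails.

Op 1: a = malloc(19) -> a = 0; heap: [0-18 ALLOC][19-56 FREE]
Op 2: free(a) -> (freed a); heap: [0-56 FREE]
Op 3: b = malloc(4) -> b = 0; heap: [0-3 ALLOC][4-56 FREE]
Op 4: free(b) -> (freed b); heap: [0-56 FREE]
Op 5: c = malloc(19) -> c = 0; heap: [0-18 ALLOC][19-56 FREE]
Op 6: free(c) -> (freed c); heap: [0-56 FREE]
Op 7: d = malloc(4) -> d = 0; heap: [0-3 ALLOC][4-56 FREE]
Op 8: e = malloc(7) -> e = 4; heap: [0-3 ALLOC][4-10 ALLOC][11-56 FREE]
malloc(32): first-fit scan over [0-3 ALLOC][4-10 ALLOC][11-56 FREE] -> 11

Answer: 11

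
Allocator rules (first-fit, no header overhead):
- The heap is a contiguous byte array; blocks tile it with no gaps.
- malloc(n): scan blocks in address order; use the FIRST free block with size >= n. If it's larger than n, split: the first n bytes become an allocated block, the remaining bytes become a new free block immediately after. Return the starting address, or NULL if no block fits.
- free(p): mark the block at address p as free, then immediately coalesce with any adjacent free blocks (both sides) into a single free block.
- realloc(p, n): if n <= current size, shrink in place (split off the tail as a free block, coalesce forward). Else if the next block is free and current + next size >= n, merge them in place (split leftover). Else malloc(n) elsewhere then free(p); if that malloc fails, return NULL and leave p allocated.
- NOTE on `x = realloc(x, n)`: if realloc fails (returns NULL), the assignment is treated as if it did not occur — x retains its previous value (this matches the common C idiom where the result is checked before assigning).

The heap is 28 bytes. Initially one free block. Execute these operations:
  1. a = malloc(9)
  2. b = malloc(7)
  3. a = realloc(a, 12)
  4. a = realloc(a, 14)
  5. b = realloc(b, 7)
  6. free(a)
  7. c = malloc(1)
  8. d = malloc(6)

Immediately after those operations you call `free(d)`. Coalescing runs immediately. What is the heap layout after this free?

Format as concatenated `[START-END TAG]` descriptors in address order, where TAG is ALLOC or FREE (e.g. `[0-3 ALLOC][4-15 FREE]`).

Answer: [0-0 ALLOC][1-8 FREE][9-15 ALLOC][16-27 FREE]

Derivation:
Op 1: a = malloc(9) -> a = 0; heap: [0-8 ALLOC][9-27 FREE]
Op 2: b = malloc(7) -> b = 9; heap: [0-8 ALLOC][9-15 ALLOC][16-27 FREE]
Op 3: a = realloc(a, 12) -> a = 16; heap: [0-8 FREE][9-15 ALLOC][16-27 ALLOC]
Op 4: a = realloc(a, 14) -> NULL (a unchanged); heap: [0-8 FREE][9-15 ALLOC][16-27 ALLOC]
Op 5: b = realloc(b, 7) -> b = 9; heap: [0-8 FREE][9-15 ALLOC][16-27 ALLOC]
Op 6: free(a) -> (freed a); heap: [0-8 FREE][9-15 ALLOC][16-27 FREE]
Op 7: c = malloc(1) -> c = 0; heap: [0-0 ALLOC][1-8 FREE][9-15 ALLOC][16-27 FREE]
Op 8: d = malloc(6) -> d = 1; heap: [0-0 ALLOC][1-6 ALLOC][7-8 FREE][9-15 ALLOC][16-27 FREE]
free(d): d = 1 -> block [1-6 ALLOC]; mark free, coalesce with adjacent free neighbors -> [0-0 ALLOC][1-8 FREE][9-15 ALLOC][16-27 FREE]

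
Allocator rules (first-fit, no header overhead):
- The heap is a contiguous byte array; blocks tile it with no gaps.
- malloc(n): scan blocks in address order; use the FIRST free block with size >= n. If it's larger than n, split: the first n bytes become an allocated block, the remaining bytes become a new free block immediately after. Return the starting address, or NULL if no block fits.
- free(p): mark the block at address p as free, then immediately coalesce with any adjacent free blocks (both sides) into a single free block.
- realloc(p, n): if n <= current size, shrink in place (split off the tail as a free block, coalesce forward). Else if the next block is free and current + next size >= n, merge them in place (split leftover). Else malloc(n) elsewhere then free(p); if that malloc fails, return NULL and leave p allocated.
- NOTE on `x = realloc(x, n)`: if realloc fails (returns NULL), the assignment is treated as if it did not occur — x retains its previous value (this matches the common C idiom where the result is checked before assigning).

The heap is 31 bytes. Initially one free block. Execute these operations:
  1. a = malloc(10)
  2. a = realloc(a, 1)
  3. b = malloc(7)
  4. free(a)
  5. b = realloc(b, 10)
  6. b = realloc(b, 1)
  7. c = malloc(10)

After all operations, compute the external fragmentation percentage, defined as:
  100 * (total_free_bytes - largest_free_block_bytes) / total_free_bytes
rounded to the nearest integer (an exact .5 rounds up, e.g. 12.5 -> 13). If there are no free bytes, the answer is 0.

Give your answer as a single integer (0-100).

Op 1: a = malloc(10) -> a = 0; heap: [0-9 ALLOC][10-30 FREE]
Op 2: a = realloc(a, 1) -> a = 0; heap: [0-0 ALLOC][1-30 FREE]
Op 3: b = malloc(7) -> b = 1; heap: [0-0 ALLOC][1-7 ALLOC][8-30 FREE]
Op 4: free(a) -> (freed a); heap: [0-0 FREE][1-7 ALLOC][8-30 FREE]
Op 5: b = realloc(b, 10) -> b = 1; heap: [0-0 FREE][1-10 ALLOC][11-30 FREE]
Op 6: b = realloc(b, 1) -> b = 1; heap: [0-0 FREE][1-1 ALLOC][2-30 FREE]
Op 7: c = malloc(10) -> c = 2; heap: [0-0 FREE][1-1 ALLOC][2-11 ALLOC][12-30 FREE]
Free blocks: [1 19] total_free=20 largest=19 -> 100*(20-19)/20 = 100/20 = 5

Answer: 5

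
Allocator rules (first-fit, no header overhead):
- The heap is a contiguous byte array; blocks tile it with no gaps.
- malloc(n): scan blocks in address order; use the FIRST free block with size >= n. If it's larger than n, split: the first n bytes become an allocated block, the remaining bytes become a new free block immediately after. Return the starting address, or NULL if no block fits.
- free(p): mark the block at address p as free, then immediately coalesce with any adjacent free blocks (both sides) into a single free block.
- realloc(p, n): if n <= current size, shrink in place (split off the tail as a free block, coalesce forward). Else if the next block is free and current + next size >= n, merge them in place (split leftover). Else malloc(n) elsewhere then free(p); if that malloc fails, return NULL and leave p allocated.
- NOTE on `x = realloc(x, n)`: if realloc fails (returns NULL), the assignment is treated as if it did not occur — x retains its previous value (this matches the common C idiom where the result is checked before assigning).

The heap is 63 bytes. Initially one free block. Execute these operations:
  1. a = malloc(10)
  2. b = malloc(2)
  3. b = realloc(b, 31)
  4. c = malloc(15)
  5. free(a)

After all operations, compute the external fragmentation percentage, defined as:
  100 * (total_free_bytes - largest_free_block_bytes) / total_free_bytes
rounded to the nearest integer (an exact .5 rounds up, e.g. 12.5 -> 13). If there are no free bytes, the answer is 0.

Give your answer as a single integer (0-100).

Op 1: a = malloc(10) -> a = 0; heap: [0-9 ALLOC][10-62 FREE]
Op 2: b = malloc(2) -> b = 10; heap: [0-9 ALLOC][10-11 ALLOC][12-62 FREE]
Op 3: b = realloc(b, 31) -> b = 10; heap: [0-9 ALLOC][10-40 ALLOC][41-62 FREE]
Op 4: c = malloc(15) -> c = 41; heap: [0-9 ALLOC][10-40 ALLOC][41-55 ALLOC][56-62 FREE]
Op 5: free(a) -> (freed a); heap: [0-9 FREE][10-40 ALLOC][41-55 ALLOC][56-62 FREE]
Free blocks: [10 7] total_free=17 largest=10 -> 100*(17-10)/17 = 700/17 ≈ 41.176 -> rounds to 41

Answer: 41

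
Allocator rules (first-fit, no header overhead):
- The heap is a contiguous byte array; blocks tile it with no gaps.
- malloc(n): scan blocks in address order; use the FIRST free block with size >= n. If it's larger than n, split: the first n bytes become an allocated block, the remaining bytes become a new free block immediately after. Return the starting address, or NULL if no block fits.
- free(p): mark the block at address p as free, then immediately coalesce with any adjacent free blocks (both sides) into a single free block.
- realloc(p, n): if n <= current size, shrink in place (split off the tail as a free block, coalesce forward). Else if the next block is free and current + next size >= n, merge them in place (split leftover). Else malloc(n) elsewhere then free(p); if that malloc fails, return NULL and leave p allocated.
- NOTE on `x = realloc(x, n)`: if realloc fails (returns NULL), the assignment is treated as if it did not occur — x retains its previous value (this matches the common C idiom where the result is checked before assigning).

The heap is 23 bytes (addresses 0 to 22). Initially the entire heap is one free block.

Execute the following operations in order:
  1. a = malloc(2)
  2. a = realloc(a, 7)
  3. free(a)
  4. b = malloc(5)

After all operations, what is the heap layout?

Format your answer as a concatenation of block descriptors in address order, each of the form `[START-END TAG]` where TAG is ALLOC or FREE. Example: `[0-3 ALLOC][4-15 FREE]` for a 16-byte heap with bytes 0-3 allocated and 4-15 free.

Op 1: a = malloc(2) -> a = 0; heap: [0-1 ALLOC][2-22 FREE]
Op 2: a = realloc(a, 7) -> a = 0; heap: [0-6 ALLOC][7-22 FREE]
Op 3: free(a) -> (freed a); heap: [0-22 FREE]
Op 4: b = malloc(5) -> b = 0; heap: [0-4 ALLOC][5-22 FREE]

Answer: [0-4 ALLOC][5-22 FREE]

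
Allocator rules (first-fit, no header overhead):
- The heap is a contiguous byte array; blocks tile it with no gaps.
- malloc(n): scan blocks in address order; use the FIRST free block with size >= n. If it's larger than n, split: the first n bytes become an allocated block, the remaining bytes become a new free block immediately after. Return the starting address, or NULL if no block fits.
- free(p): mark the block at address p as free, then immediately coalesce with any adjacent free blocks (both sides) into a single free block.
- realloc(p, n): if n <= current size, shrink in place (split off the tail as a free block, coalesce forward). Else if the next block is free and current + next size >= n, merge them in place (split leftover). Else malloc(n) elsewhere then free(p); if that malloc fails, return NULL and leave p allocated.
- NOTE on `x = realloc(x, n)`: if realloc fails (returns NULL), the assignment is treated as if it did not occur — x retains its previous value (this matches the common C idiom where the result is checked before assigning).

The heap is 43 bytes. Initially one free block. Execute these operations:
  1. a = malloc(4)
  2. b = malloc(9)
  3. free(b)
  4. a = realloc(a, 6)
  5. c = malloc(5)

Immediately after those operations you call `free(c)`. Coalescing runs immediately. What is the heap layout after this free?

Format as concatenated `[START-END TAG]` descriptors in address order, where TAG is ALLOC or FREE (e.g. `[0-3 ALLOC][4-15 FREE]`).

Op 1: a = malloc(4) -> a = 0; heap: [0-3 ALLOC][4-42 FREE]
Op 2: b = malloc(9) -> b = 4; heap: [0-3 ALLOC][4-12 ALLOC][13-42 FREE]
Op 3: free(b) -> (freed b); heap: [0-3 ALLOC][4-42 FREE]
Op 4: a = realloc(a, 6) -> a = 0; heap: [0-5 ALLOC][6-42 FREE]
Op 5: c = malloc(5) -> c = 6; heap: [0-5 ALLOC][6-10 ALLOC][11-42 FREE]
free(c): c = 6 -> block [6-10 ALLOC]; mark free, coalesce with adjacent free neighbors -> [0-5 ALLOC][6-42 FREE]

Answer: [0-5 ALLOC][6-42 FREE]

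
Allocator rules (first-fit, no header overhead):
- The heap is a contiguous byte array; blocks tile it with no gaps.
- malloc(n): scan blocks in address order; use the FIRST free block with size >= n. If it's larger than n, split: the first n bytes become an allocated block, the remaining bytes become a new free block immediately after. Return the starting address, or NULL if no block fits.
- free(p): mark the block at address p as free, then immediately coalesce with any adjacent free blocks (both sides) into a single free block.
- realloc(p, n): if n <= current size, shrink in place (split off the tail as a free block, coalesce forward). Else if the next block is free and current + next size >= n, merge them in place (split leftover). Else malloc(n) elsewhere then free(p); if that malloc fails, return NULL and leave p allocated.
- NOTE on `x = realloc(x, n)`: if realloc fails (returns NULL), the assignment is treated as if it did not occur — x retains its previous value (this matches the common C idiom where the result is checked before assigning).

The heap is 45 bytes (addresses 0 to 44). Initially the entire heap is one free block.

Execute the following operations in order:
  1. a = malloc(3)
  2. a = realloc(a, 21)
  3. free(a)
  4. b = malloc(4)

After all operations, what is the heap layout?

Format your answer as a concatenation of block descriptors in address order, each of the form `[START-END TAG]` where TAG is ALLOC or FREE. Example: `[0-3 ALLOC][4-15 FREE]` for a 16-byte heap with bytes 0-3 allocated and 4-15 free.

Answer: [0-3 ALLOC][4-44 FREE]

Derivation:
Op 1: a = malloc(3) -> a = 0; heap: [0-2 ALLOC][3-44 FREE]
Op 2: a = realloc(a, 21) -> a = 0; heap: [0-20 ALLOC][21-44 FREE]
Op 3: free(a) -> (freed a); heap: [0-44 FREE]
Op 4: b = malloc(4) -> b = 0; heap: [0-3 ALLOC][4-44 FREE]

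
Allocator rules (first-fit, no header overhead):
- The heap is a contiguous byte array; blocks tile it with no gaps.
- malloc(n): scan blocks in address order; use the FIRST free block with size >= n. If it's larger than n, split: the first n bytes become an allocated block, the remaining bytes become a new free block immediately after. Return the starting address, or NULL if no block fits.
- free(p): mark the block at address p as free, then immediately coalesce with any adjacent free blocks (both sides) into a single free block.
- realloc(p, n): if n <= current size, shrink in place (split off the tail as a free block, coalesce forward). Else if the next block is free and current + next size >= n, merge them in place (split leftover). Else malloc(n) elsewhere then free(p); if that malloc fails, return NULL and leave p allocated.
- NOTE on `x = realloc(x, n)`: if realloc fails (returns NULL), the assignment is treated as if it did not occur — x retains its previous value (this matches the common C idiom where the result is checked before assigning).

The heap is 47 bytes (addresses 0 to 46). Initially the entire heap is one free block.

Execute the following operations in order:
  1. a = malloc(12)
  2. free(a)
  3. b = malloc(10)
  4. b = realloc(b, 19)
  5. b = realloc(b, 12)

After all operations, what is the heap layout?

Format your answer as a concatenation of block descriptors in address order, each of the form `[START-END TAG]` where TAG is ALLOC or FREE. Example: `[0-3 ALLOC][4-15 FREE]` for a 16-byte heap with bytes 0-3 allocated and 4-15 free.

Answer: [0-11 ALLOC][12-46 FREE]

Derivation:
Op 1: a = malloc(12) -> a = 0; heap: [0-11 ALLOC][12-46 FREE]
Op 2: free(a) -> (freed a); heap: [0-46 FREE]
Op 3: b = malloc(10) -> b = 0; heap: [0-9 ALLOC][10-46 FREE]
Op 4: b = realloc(b, 19) -> b = 0; heap: [0-18 ALLOC][19-46 FREE]
Op 5: b = realloc(b, 12) -> b = 0; heap: [0-11 ALLOC][12-46 FREE]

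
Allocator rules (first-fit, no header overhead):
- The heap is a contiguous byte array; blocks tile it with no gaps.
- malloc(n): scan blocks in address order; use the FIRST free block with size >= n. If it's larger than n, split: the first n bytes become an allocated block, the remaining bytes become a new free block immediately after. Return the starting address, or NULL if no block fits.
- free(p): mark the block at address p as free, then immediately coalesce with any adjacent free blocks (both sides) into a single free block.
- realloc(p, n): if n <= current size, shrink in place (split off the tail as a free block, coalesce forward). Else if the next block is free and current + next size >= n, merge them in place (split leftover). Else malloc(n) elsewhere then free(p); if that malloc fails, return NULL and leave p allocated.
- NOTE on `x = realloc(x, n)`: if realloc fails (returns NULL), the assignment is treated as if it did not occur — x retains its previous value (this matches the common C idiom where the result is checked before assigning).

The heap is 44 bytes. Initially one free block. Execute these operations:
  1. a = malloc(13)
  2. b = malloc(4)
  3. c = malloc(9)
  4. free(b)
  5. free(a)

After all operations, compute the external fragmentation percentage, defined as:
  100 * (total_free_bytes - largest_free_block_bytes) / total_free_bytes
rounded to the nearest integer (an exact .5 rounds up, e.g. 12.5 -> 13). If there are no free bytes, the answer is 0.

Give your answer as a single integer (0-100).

Op 1: a = malloc(13) -> a = 0; heap: [0-12 ALLOC][13-43 FREE]
Op 2: b = malloc(4) -> b = 13; heap: [0-12 ALLOC][13-16 ALLOC][17-43 FREE]
Op 3: c = malloc(9) -> c = 17; heap: [0-12 ALLOC][13-16 ALLOC][17-25 ALLOC][26-43 FREE]
Op 4: free(b) -> (freed b); heap: [0-12 ALLOC][13-16 FREE][17-25 ALLOC][26-43 FREE]
Op 5: free(a) -> (freed a); heap: [0-16 FREE][17-25 ALLOC][26-43 FREE]
Free blocks: [17 18] total_free=35 largest=18 -> 100*(35-18)/35 = 1700/35 ≈ 48.571 -> rounds to 49

Answer: 49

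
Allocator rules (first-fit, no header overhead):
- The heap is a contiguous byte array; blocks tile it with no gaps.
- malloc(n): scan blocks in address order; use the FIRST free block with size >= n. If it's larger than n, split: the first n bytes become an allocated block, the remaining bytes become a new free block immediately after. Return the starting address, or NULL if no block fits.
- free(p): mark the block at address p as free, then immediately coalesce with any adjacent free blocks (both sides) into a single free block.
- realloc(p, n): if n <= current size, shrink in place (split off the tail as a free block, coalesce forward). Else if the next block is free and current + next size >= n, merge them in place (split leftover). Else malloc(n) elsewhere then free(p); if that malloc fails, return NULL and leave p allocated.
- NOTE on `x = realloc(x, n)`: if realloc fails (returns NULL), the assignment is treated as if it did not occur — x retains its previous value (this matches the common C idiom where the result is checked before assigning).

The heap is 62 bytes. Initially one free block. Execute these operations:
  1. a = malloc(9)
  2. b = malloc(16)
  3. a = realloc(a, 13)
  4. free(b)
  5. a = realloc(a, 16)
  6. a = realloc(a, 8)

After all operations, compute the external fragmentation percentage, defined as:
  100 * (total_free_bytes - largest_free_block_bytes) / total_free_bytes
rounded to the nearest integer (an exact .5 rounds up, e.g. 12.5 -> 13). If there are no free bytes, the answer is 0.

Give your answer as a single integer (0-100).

Answer: 46

Derivation:
Op 1: a = malloc(9) -> a = 0; heap: [0-8 ALLOC][9-61 FREE]
Op 2: b = malloc(16) -> b = 9; heap: [0-8 ALLOC][9-24 ALLOC][25-61 FREE]
Op 3: a = realloc(a, 13) -> a = 25; heap: [0-8 FREE][9-24 ALLOC][25-37 ALLOC][38-61 FREE]
Op 4: free(b) -> (freed b); heap: [0-24 FREE][25-37 ALLOC][38-61 FREE]
Op 5: a = realloc(a, 16) -> a = 25; heap: [0-24 FREE][25-40 ALLOC][41-61 FREE]
Op 6: a = realloc(a, 8) -> a = 25; heap: [0-24 FREE][25-32 ALLOC][33-61 FREE]
Free blocks: [25 29] total_free=54 largest=29 -> 100*(54-29)/54 = 2500/54 ≈ 46.296 -> rounds to 46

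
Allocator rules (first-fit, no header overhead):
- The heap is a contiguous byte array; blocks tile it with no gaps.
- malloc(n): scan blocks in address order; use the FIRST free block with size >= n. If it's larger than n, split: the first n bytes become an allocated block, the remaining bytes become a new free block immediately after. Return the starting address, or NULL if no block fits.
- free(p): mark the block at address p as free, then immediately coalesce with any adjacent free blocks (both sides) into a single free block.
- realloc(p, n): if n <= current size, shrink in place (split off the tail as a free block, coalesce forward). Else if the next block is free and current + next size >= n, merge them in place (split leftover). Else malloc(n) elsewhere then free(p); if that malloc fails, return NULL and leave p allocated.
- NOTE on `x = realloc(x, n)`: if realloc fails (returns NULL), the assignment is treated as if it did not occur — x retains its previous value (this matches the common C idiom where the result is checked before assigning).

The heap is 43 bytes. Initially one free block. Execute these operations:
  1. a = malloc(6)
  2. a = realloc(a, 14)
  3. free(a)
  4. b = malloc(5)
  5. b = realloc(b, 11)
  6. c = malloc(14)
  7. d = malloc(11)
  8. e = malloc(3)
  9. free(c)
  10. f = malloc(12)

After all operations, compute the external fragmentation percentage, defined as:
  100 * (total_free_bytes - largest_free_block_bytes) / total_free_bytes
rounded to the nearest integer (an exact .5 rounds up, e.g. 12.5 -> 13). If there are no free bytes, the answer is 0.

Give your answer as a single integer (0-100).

Answer: 33

Derivation:
Op 1: a = malloc(6) -> a = 0; heap: [0-5 ALLOC][6-42 FREE]
Op 2: a = realloc(a, 14) -> a = 0; heap: [0-13 ALLOC][14-42 FREE]
Op 3: free(a) -> (freed a); heap: [0-42 FREE]
Op 4: b = malloc(5) -> b = 0; heap: [0-4 ALLOC][5-42 FREE]
Op 5: b = realloc(b, 11) -> b = 0; heap: [0-10 ALLOC][11-42 FREE]
Op 6: c = malloc(14) -> c = 11; heap: [0-10 ALLOC][11-24 ALLOC][25-42 FREE]
Op 7: d = malloc(11) -> d = 25; heap: [0-10 ALLOC][11-24 ALLOC][25-35 ALLOC][36-42 FREE]
Op 8: e = malloc(3) -> e = 36; heap: [0-10 ALLOC][11-24 ALLOC][25-35 ALLOC][36-38 ALLOC][39-42 FREE]
Op 9: free(c) -> (freed c); heap: [0-10 ALLOC][11-24 FREE][25-35 ALLOC][36-38 ALLOC][39-42 FREE]
Op 10: f = malloc(12) -> f = 11; heap: [0-10 ALLOC][11-22 ALLOC][23-24 FREE][25-35 ALLOC][36-38 ALLOC][39-42 FREE]
Free blocks: [2 4] total_free=6 largest=4 -> 100*(6-4)/6 = 200/6 ≈ 33.333 -> rounds to 33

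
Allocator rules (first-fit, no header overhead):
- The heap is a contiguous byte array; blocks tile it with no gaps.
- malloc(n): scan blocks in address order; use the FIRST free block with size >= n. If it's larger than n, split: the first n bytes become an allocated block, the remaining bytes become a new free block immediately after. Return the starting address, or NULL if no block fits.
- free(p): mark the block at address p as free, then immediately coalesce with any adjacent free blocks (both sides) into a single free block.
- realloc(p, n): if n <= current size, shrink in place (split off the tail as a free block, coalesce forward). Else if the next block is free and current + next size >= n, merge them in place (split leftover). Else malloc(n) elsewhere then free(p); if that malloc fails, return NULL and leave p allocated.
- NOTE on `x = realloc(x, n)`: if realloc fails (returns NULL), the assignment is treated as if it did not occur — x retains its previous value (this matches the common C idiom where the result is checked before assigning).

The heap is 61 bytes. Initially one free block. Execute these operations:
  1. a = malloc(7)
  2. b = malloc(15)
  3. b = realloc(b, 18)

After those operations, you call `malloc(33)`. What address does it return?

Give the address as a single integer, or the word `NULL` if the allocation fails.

Answer: 25

Derivation:
Op 1: a = malloc(7) -> a = 0; heap: [0-6 ALLOC][7-60 FREE]
Op 2: b = malloc(15) -> b = 7; heap: [0-6 ALLOC][7-21 ALLOC][22-60 FREE]
Op 3: b = realloc(b, 18) -> b = 7; heap: [0-6 ALLOC][7-24 ALLOC][25-60 FREE]
malloc(33): first-fit scan over [0-6 ALLOC][7-24 ALLOC][25-60 FREE] -> 25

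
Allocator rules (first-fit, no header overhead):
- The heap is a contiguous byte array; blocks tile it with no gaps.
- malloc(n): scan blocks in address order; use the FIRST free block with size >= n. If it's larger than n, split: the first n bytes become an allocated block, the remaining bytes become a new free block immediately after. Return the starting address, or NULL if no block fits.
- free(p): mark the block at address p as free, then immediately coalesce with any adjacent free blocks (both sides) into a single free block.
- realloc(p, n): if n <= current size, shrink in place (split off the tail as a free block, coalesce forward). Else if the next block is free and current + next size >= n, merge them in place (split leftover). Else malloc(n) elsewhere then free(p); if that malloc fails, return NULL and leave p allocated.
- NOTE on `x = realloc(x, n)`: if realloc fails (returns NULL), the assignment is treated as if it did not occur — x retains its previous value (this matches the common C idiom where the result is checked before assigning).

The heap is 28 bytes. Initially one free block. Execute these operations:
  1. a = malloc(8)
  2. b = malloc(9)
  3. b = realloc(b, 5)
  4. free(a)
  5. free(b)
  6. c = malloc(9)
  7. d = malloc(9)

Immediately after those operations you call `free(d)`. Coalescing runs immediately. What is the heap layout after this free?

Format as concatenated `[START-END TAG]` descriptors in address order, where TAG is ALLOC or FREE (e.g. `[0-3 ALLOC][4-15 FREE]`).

Answer: [0-8 ALLOC][9-27 FREE]

Derivation:
Op 1: a = malloc(8) -> a = 0; heap: [0-7 ALLOC][8-27 FREE]
Op 2: b = malloc(9) -> b = 8; heap: [0-7 ALLOC][8-16 ALLOC][17-27 FREE]
Op 3: b = realloc(b, 5) -> b = 8; heap: [0-7 ALLOC][8-12 ALLOC][13-27 FREE]
Op 4: free(a) -> (freed a); heap: [0-7 FREE][8-12 ALLOC][13-27 FREE]
Op 5: free(b) -> (freed b); heap: [0-27 FREE]
Op 6: c = malloc(9) -> c = 0; heap: [0-8 ALLOC][9-27 FREE]
Op 7: d = malloc(9) -> d = 9; heap: [0-8 ALLOC][9-17 ALLOC][18-27 FREE]
free(d): d = 9 -> block [9-17 ALLOC]; mark free, coalesce with adjacent free neighbors -> [0-8 ALLOC][9-27 FREE]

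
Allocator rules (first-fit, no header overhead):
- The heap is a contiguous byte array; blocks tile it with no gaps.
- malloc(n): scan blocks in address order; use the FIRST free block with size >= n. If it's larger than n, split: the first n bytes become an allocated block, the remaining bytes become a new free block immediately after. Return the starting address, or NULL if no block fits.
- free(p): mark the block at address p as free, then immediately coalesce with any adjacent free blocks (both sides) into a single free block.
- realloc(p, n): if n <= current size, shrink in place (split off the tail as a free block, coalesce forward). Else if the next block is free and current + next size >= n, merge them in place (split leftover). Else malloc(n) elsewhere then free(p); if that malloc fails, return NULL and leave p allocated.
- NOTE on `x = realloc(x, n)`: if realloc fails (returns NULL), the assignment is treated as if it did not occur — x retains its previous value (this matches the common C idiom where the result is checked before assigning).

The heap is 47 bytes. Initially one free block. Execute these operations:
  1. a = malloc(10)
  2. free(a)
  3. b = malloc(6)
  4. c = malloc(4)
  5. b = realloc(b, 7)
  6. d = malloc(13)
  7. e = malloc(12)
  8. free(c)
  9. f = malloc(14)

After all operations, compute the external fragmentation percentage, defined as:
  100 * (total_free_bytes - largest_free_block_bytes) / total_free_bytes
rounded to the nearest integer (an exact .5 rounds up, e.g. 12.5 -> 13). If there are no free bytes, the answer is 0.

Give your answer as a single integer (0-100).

Answer: 33

Derivation:
Op 1: a = malloc(10) -> a = 0; heap: [0-9 ALLOC][10-46 FREE]
Op 2: free(a) -> (freed a); heap: [0-46 FREE]
Op 3: b = malloc(6) -> b = 0; heap: [0-5 ALLOC][6-46 FREE]
Op 4: c = malloc(4) -> c = 6; heap: [0-5 ALLOC][6-9 ALLOC][10-46 FREE]
Op 5: b = realloc(b, 7) -> b = 10; heap: [0-5 FREE][6-9 ALLOC][10-16 ALLOC][17-46 FREE]
Op 6: d = malloc(13) -> d = 17; heap: [0-5 FREE][6-9 ALLOC][10-16 ALLOC][17-29 ALLOC][30-46 FREE]
Op 7: e = malloc(12) -> e = 30; heap: [0-5 FREE][6-9 ALLOC][10-16 ALLOC][17-29 ALLOC][30-41 ALLOC][42-46 FREE]
Op 8: free(c) -> (freed c); heap: [0-9 FREE][10-16 ALLOC][17-29 ALLOC][30-41 ALLOC][42-46 FREE]
Op 9: f = malloc(14) -> f = NULL; heap: [0-9 FREE][10-16 ALLOC][17-29 ALLOC][30-41 ALLOC][42-46 FREE]
Free blocks: [10 5] total_free=15 largest=10 -> 100*(15-10)/15 = 500/15 ≈ 33.333 -> rounds to 33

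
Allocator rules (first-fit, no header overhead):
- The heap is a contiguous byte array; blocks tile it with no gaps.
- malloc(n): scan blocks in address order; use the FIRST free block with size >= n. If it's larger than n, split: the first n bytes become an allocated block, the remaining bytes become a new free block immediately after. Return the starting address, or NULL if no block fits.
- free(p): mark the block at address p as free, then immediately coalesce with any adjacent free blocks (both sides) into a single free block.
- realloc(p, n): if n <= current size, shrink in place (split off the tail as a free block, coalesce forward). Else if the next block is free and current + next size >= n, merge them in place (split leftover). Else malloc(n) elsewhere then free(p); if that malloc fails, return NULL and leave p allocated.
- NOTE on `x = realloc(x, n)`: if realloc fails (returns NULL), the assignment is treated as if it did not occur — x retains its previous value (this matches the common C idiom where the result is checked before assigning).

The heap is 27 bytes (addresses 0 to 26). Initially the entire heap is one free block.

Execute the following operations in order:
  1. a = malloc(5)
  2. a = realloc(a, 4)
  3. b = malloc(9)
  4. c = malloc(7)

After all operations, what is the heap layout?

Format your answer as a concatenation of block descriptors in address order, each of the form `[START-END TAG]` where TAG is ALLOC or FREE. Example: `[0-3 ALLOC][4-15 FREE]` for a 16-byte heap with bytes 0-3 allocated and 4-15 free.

Answer: [0-3 ALLOC][4-12 ALLOC][13-19 ALLOC][20-26 FREE]

Derivation:
Op 1: a = malloc(5) -> a = 0; heap: [0-4 ALLOC][5-26 FREE]
Op 2: a = realloc(a, 4) -> a = 0; heap: [0-3 ALLOC][4-26 FREE]
Op 3: b = malloc(9) -> b = 4; heap: [0-3 ALLOC][4-12 ALLOC][13-26 FREE]
Op 4: c = malloc(7) -> c = 13; heap: [0-3 ALLOC][4-12 ALLOC][13-19 ALLOC][20-26 FREE]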